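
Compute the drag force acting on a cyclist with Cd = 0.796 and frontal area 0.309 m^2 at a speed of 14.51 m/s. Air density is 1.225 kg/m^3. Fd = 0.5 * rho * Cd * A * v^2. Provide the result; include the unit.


Step 1: v^2 = 210.5401
Step 2: Fd = 0.5 * 1.225 * 0.796 * 0.309 * 210.5401
= 31.718 N

31.718 N


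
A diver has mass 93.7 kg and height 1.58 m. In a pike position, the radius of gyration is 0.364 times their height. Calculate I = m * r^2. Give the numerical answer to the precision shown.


r = 0.364 * 1.58 = 0.57512 m
I = m * r^2 = 93.7 * 0.330763 = 30.992 kg*m^2

30.992 kg*m^2


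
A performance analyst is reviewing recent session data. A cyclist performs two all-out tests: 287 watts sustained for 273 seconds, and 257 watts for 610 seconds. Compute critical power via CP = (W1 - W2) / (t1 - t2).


W1 = P1 * t1 = 287 * 273 = 78351 J
W2 = P2 * t2 = 257 * 610 = 156770 J
CP = (78351 - 156770) / (273 - 610)
= 232.7 W

232.7 W


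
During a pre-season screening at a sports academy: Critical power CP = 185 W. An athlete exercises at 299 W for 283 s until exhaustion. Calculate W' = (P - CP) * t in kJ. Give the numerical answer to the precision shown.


P - CP = 299 - 185 = 114 W
W' = 114 * 283 = 32262 J
= 32262 / 1000 = 32.262 kJ

32.262 kJ


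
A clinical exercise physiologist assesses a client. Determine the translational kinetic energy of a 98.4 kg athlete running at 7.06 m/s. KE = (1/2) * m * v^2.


KE = 0.5 * m * v^2
= 0.5 * 98.4 * 7.06^2
= 0.5 * 98.4 * 49.8436
= 2452.31 J

2452.31 J


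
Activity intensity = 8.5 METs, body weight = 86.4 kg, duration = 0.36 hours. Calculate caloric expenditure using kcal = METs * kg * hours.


kcal = 8.5 * 86.4 * 0.36
= 734.4 * 0.36
= 264.38 kcal

264.38 kcal


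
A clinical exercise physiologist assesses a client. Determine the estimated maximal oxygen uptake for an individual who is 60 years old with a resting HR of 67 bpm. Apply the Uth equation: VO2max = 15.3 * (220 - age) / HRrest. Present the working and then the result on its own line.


HRmax = 220 - 60 = 160
VO2max = 15.3 * (160 / 67)
= 15.3 * 2.3881
= 36.54 mL/kg/min

36.54 mL/kg/min


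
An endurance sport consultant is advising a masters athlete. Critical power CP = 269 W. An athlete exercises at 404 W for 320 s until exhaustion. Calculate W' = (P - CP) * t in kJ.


P - CP = 404 - 269 = 135 W
W' = 135 * 320 = 43200 J
= 43200 / 1000 = 43.2 kJ

43.2 kJ


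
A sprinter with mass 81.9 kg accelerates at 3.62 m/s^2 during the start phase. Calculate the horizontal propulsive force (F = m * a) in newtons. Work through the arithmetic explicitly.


F = m * a
= 81.9 * 3.62
= 296.48 N

296.48 N


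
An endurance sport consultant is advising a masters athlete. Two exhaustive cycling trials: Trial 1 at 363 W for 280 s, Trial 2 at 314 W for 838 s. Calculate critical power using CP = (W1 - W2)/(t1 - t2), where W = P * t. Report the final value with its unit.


W1 = 363 * 280 = 101640 J
W2 = 314 * 838 = 263132 J
CP = (101640 - 263132) / (280 - 838)
= -161492 / -558
= 289.41 W

289.41 W


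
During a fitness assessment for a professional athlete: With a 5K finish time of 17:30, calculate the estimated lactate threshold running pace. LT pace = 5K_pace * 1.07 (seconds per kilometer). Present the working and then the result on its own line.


Race duration = 1050 s for 5 km
Average pace = 1050 / 5 = 210.0 s/km
LT pace = 210.0 * 1.07
= 224.7 s/km

224.7 s/km


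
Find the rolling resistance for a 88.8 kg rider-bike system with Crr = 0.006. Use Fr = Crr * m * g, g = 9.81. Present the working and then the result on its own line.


m * g = 88.8 * 9.81 = 871.128 N
Fr = 0.006 * 871.128 = 5.227 N

5.227 N


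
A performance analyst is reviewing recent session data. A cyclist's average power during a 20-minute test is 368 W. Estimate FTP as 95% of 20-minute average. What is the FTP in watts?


FTP = 20-min power * 0.95
= 368 * 0.95
= 349.6 W

349.6 W


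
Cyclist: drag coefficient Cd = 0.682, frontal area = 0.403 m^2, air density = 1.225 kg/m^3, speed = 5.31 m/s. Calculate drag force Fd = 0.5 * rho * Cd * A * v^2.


v^2 = 5.31^2 = 28.1961
Fd = 0.5 * 1.225 * 0.682 * 0.403 * 28.1961
= 4.747 N

4.747 N


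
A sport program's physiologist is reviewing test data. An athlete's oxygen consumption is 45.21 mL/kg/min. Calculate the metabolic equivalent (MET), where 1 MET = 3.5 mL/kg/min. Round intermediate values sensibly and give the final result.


MET = VO2 / 3.5
= 45.21 / 3.5
= 12.92 METs

12.92 METs


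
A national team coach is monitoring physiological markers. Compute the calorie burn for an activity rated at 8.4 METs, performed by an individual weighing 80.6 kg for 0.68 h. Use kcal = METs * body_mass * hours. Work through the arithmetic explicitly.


Product of METs and mass = 8.4 * 80.6 = 677.04
Total kcal = 677.04 * 0.68 = 460.39 kcal

460.39 kcal


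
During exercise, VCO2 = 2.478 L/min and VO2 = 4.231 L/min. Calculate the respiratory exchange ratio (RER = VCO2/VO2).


RER = VCO2 / VO2
= 2.478 / 4.231
= 0.5857

0.5857


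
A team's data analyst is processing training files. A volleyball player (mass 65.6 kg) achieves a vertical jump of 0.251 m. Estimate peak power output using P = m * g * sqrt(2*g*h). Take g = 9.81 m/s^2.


2 * g * h = 2 * 9.81 * 0.251 = 4.92462
sqrt(4.92462) = 2.219148 m/s
P = 65.6 * 9.81 * 2.219148 = 1428.1 W

1428.1 W


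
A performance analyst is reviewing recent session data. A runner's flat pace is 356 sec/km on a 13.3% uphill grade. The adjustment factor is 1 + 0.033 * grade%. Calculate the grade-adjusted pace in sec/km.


Factor = 1 + 0.033 * 13.3 = 1.4389
Adjusted pace = 356 * 1.4389
= 512.25 sec/km

512.25 s/km


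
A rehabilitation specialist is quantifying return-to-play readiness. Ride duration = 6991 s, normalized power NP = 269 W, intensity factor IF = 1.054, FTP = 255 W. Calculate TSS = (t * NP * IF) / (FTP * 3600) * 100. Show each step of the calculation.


Numerator = 6991 * 269 * 1.054 = 1982130.266
Denominator = 255 * 3600 = 918000
TSS = 1982130.266 / 918000 * 100
= 215.92

215.92 TSS


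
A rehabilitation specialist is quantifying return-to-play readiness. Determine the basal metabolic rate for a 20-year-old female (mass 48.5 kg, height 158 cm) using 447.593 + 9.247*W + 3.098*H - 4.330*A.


BMR = 447.593 + 9.247*48.5 + 3.098*158 - 4.330*20
= 1298.96 kcal/day

1298.96 kcal/day


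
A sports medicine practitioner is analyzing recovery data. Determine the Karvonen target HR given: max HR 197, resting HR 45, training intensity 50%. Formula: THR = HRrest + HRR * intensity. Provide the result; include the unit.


HRR = HRmax - HRrest = 197 - 45 = 152
THR = 45 + 152 * 0.5
= 121.0 bpm

121.0 bpm


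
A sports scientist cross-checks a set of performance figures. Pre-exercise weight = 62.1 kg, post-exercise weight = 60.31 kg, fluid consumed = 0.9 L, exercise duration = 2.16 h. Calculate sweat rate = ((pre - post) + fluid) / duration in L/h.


Weight loss = 62.1 - 60.31 = 1.79 kg (approx L)
Total sweat = 1.79 + 0.9 = 2.69 L
Sweat rate = 2.69 / 2.16 = 1.245 L/h

1.245 L/h


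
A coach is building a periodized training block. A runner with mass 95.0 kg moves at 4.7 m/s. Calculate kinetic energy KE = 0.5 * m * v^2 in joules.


v^2 = 4.7^2 = 22.09
KE = 0.5 * 95.0 * 22.09
= 1049.28 J

1049.28 J


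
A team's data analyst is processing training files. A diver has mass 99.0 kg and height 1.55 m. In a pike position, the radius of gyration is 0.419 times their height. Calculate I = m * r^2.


r = 0.419 * 1.55 = 0.64945 m
I = m * r^2 = 99.0 * 0.421785 = 41.757 kg*m^2

41.757 kg*m^2


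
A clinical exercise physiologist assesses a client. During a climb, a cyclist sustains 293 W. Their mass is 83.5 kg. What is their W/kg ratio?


Power-to-weight = 293 W / 83.5 kg
= 3.509 W/kg

3.509 W/kg


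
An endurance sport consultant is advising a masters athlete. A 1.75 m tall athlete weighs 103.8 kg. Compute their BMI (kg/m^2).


height^2 = 3.0625 m^2
BMI = 103.8 / 3.0625 = 33.89 kg/m^2

33.89 kg/m^2


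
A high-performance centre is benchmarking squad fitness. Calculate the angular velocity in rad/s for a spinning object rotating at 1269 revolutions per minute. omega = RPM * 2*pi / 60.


omega = RPM * 2*pi / 60
= 1269 * 6.28318531 / 60
= 132.889 rad/s

132.889 rad/s


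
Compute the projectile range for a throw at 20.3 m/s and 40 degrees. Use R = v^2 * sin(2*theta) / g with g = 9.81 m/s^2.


Two times the angle = 80 degrees
sin(80) = 0.984808
R = 412.09 * 0.984808 / 9.81 = 41.369 m

41.369 m


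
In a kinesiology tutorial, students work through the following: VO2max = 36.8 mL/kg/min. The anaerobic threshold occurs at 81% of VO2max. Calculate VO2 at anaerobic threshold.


AT fraction = 81 / 100 = 0.81
AT VO2 = 36.8 * 0.81
= 29.81 mL/kg/min

29.81 mL/kg/min


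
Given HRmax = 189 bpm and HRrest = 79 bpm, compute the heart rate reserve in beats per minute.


Heart rate reserve = maximum HR minus resting HR
HRR = 189 - 79 = 110 bpm

110 bpm


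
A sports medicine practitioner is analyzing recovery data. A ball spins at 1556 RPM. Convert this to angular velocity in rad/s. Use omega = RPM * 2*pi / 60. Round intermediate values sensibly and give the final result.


omega = 1556 * 2 * pi / 60
= 1556 * 6.28318531 / 60
= 9776.636 / 60
= 162.944 rad/s

162.944 rad/s


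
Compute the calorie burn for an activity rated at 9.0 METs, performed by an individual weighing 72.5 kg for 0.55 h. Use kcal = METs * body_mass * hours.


Product of METs and mass = 9.0 * 72.5 = 652.5
Total kcal = 652.5 * 0.55 = 358.88 kcal

358.88 kcal


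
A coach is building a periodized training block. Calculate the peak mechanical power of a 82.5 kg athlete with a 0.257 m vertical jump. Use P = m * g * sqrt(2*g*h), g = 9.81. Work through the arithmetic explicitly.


First, sqrt(2gh) = sqrt(2 * 9.81 * 0.257)
= sqrt(5.04234) = 2.245516 m/s
Power = 82.5 * 9.81 * 2.245516 = 1817.35 W

1817.35 W


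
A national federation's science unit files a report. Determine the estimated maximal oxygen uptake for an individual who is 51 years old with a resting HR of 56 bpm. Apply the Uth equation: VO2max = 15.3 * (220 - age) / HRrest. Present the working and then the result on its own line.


HRmax = 220 - 51 = 169
VO2max = 15.3 * (169 / 56)
= 15.3 * 3.0179
= 46.17 mL/kg/min

46.17 mL/kg/min


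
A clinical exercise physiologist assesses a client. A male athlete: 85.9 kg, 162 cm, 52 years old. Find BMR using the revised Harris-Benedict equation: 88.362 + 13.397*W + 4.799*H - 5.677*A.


Intercept = 88.362
Weight contribution = 13.397 * 85.9 = 1150.8023
Height contribution = 4.799 * 162 = 777.438
Age contribution = 5.677 * 52 = 295.204
BMR = 88.362 + 1150.8023 + 777.438 - 295.204
= 1721.4 kcal/day

1721.4 kcal/day


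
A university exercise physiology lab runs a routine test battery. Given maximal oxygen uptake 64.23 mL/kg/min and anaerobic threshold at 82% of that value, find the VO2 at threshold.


Percentage as decimal = 0.82
VO2 at AT = 64.23 * 0.82 = 52.67 mL/kg/min

52.67 mL/kg/min


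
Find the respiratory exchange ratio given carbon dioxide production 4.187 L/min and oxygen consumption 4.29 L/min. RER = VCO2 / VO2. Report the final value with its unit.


VCO2 = 4.187 L/min
VO2 = 4.29 L/min
RER = 4.187 / 4.29 = 0.976

0.976


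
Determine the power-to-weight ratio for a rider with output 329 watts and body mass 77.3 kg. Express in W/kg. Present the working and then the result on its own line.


P/W = 329 / 77.3 = 4.256 W/kg

4.256 W/kg


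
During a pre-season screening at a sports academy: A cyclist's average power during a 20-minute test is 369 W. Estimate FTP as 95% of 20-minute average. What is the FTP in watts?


FTP = 20-min power * 0.95
= 369 * 0.95
= 350.55 W

350.55 W


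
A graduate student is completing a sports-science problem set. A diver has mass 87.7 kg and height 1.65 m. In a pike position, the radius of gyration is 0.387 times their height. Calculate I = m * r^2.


r = 0.387 * 1.65 = 0.63855 m
I = m * r^2 = 87.7 * 0.407746 = 35.759 kg*m^2

35.759 kg*m^2


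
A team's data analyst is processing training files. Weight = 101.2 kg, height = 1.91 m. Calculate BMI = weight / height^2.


height^2 = 1.91^2 = 3.6481
BMI = 101.2 / 3.6481 = 27.74 kg/m^2

27.74 kg/m^2


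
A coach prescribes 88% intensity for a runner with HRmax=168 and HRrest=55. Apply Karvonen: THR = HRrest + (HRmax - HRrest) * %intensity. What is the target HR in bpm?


Heart rate reserve = 168 - 55 = 113
Intensity fraction = 88 / 100 = 0.88
THR = 55 + 113 * 0.88 = 154.44 bpm

154.44 bpm


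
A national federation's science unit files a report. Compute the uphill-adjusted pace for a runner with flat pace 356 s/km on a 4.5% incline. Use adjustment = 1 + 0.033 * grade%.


Adjustment factor = 1 + 0.033 * 4.5 = 1.1485
Grade-adjusted pace = 356 * 1.1485 = 408.87 s/km

408.87 s/km


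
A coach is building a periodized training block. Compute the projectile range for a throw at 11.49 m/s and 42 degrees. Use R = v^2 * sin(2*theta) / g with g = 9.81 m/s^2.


Two times the angle = 84 degrees
sin(84) = 0.994522
R = 132.0201 * 0.994522 / 9.81 = 13.384 m

13.384 m


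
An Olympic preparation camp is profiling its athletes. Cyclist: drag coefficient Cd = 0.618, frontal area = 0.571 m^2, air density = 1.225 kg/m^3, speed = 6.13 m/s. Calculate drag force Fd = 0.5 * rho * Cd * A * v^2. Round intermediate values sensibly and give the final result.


v^2 = 6.13^2 = 37.5769
Fd = 0.5 * 1.225 * 0.618 * 0.571 * 37.5769
= 8.122 N

8.122 N


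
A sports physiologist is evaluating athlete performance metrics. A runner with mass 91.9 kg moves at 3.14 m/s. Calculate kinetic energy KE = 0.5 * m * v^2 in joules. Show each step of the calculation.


v^2 = 3.14^2 = 9.8596
KE = 0.5 * 91.9 * 9.8596
= 453.05 J

453.05 J


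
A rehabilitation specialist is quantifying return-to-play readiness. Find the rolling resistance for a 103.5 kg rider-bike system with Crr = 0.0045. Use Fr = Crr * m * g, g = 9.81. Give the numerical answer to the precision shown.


m * g = 103.5 * 9.81 = 1015.335 N
Fr = 0.0045 * 1015.335 = 4.569 N

4.569 N


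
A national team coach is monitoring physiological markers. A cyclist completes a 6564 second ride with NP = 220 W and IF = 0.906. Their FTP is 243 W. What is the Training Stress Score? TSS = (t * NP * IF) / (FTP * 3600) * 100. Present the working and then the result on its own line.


t * NP * IF = 6564 * 220 * 0.906 = 1308336.48
FTP * 3600 = 874800
TSS = (1308336.48 / 874800) * 100 = 149.56

149.56 TSS


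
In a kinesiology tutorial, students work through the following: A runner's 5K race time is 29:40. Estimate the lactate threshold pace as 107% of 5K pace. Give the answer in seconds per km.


Total race time = 29*60 + 40 = 1780 seconds
5K pace = 1780 / 5 = 356.0 sec/km
LT pace = 356.0 * 1.07 = 380.92 sec/km

380.92 s/km


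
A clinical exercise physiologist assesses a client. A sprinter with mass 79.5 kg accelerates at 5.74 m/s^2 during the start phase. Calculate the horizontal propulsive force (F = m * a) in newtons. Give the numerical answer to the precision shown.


F = m * a
= 79.5 * 5.74
= 456.33 N

456.33 N


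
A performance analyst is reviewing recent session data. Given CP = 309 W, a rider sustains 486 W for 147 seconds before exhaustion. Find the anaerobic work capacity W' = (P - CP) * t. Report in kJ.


Excess power = 486 - 309 = 177 W
Work above CP = 177 * 147 = 26019 J
W' = 26.019 kJ

26.019 kJ


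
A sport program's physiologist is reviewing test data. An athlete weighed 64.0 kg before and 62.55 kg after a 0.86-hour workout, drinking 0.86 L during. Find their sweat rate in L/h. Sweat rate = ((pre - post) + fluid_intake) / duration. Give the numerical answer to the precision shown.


Body mass change = 1.45 kg
Total sweat loss = 1.45 + 0.86 = 2.31 L
Rate = 2.31 / 0.86 = 2.686 L/h

2.686 L/h


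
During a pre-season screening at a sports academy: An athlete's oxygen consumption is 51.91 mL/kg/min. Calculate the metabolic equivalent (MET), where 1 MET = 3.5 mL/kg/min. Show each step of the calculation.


MET = VO2 / 3.5
= 51.91 / 3.5
= 14.83 METs

14.83 METs


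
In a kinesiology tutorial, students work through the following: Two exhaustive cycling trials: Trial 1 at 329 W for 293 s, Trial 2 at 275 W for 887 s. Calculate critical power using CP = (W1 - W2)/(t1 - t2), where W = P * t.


W1 = 329 * 293 = 96397 J
W2 = 275 * 887 = 243925 J
CP = (96397 - 243925) / (293 - 887)
= -147528 / -594
= 248.36 W

248.36 W


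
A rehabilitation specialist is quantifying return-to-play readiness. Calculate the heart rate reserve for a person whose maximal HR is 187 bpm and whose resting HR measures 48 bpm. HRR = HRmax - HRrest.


HRmax = 187 bpm
HRrest = 48 bpm
HRR = 187 - 48 = 139 bpm

139 bpm


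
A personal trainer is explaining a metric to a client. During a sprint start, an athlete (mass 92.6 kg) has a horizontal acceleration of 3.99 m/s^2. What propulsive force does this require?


Propulsive force = mass * acceleration
= 92.6 kg * 3.99 m/s^2
= 369.47 N

369.47 N


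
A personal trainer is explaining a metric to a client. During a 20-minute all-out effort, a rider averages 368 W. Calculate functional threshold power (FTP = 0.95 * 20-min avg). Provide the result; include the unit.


FTP = 0.95 * 368
= 349.6 W

349.6 W


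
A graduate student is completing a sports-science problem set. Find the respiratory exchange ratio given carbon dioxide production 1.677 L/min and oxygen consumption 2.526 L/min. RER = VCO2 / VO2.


VCO2 = 1.677 L/min
VO2 = 2.526 L/min
RER = 1.677 / 2.526 = 0.6639

0.6639


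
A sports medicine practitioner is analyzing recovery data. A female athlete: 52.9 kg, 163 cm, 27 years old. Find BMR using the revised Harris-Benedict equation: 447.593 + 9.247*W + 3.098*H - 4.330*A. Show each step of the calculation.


Intercept = 447.593
Weight contribution = 9.247 * 52.9 = 489.1663
Height contribution = 3.098 * 163 = 504.974
Age contribution = 4.33 * 27 = 116.91
BMR = 447.593 + 489.1663 + 504.974 - 116.91
= 1324.82 kcal/day

1324.82 kcal/day


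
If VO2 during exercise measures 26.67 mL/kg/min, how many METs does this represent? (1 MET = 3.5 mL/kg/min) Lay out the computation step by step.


METs = VO2 / 3.5 = 26.67 / 3.5 = 7.62

7.62 METs


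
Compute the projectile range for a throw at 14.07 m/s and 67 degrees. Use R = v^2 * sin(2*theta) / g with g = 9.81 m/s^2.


Two times the angle = 134 degrees
sin(134) = 0.71934
R = 197.9649 * 0.71934 / 9.81 = 14.516 m

14.516 m


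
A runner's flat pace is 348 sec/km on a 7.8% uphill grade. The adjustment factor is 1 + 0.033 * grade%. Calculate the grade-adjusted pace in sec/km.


Factor = 1 + 0.033 * 7.8 = 1.2574
Adjusted pace = 348 * 1.2574
= 437.58 sec/km

437.58 s/km


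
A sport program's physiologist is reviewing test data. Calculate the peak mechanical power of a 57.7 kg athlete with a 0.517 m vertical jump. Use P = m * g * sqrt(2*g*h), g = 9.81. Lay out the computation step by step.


First, sqrt(2gh) = sqrt(2 * 9.81 * 0.517)
= sqrt(10.14354) = 3.184892 m/s
Power = 57.7 * 9.81 * 3.184892 = 1802.77 W

1802.77 W


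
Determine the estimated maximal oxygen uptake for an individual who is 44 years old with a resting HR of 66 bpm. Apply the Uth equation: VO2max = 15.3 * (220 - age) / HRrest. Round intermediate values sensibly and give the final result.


HRmax = 220 - 44 = 176
VO2max = 15.3 * (176 / 66)
= 15.3 * 2.6667
= 40.8 mL/kg/min

40.8 mL/kg/min


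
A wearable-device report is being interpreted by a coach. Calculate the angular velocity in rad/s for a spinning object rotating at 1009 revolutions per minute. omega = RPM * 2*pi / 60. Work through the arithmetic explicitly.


omega = RPM * 2*pi / 60
= 1009 * 6.28318531 / 60
= 105.662 rad/s

105.662 rad/s


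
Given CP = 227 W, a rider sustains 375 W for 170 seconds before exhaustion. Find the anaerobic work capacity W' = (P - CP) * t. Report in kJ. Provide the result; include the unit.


Excess power = 375 - 227 = 148 W
Work above CP = 148 * 170 = 25160 J
W' = 25.16 kJ

25.16 kJ


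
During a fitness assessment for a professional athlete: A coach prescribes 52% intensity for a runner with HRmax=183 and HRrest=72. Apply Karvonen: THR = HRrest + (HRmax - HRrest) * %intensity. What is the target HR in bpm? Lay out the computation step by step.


Heart rate reserve = 183 - 72 = 111
Intensity fraction = 52 / 100 = 0.52
THR = 72 + 111 * 0.52 = 129.72 bpm

129.72 bpm


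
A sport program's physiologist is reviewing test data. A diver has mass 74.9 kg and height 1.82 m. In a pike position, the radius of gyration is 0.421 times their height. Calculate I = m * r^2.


r = 0.421 * 1.82 = 0.76622 m
I = m * r^2 = 74.9 * 0.587093 = 43.973 kg*m^2

43.973 kg*m^2


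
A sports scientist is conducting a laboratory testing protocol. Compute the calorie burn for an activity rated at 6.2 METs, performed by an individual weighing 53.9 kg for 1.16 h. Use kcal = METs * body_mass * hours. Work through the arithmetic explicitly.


Product of METs and mass = 6.2 * 53.9 = 334.18
Total kcal = 334.18 * 1.16 = 387.65 kcal

387.65 kcal


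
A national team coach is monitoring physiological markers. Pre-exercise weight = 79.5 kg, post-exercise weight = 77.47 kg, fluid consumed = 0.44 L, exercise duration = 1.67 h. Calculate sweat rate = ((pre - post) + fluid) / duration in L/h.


Weight loss = 79.5 - 77.47 = 2.03 kg (approx L)
Total sweat = 2.03 + 0.44 = 2.47 L
Sweat rate = 2.47 / 1.67 = 1.479 L/h

1.479 L/h


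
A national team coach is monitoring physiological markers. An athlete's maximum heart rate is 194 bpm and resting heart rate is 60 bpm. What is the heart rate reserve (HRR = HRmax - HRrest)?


HRR = HRmax - HRrest
= 194 - 60
= 134 bpm

134 bpm


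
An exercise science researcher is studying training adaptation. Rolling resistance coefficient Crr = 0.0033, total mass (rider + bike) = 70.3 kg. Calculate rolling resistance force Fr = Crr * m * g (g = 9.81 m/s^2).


Fr = Crr * m * g
= 0.0033 * 70.3 * 9.81
= 2.276 N

2.276 N


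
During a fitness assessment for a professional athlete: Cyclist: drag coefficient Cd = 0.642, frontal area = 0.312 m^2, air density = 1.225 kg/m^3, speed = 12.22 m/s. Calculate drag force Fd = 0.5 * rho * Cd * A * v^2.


v^2 = 12.22^2 = 149.3284
Fd = 0.5 * 1.225 * 0.642 * 0.312 * 149.3284
= 18.321 N

18.321 N


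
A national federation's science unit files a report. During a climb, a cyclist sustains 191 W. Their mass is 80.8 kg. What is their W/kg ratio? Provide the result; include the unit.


Power-to-weight = 191 W / 80.8 kg
= 2.364 W/kg

2.364 W/kg


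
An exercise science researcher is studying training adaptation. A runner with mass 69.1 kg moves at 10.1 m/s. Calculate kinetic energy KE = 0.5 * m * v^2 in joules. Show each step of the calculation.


v^2 = 10.1^2 = 102.01
KE = 0.5 * 69.1 * 102.01
= 3524.45 J

3524.45 J


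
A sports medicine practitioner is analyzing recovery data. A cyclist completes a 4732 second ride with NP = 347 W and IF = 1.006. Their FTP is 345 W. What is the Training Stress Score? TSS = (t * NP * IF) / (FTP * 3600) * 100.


t * NP * IF = 4732 * 347 * 1.006 = 1651856.024
FTP * 3600 = 1242000
TSS = (1651856.024 / 1242000) * 100 = 133.0

133.0 TSS


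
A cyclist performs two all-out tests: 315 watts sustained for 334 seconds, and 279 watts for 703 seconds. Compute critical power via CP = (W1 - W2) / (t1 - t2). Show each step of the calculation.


W1 = P1 * t1 = 315 * 334 = 105210 J
W2 = P2 * t2 = 279 * 703 = 196137 J
CP = (105210 - 196137) / (334 - 703)
= 246.41 W

246.41 W


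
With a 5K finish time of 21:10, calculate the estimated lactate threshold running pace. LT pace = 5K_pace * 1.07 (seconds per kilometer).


Race duration = 1270 s for 5 km
Average pace = 1270 / 5 = 254.0 s/km
LT pace = 254.0 * 1.07
= 271.78 s/km

271.78 s/km


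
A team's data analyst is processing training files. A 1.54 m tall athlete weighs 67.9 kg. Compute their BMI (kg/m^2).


height^2 = 2.3716 m^2
BMI = 67.9 / 2.3716 = 28.63 kg/m^2

28.63 kg/m^2


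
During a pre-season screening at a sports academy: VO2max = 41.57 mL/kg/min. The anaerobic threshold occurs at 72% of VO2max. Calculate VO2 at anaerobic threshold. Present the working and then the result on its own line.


AT fraction = 72 / 100 = 0.72
AT VO2 = 41.57 * 0.72
= 29.93 mL/kg/min

29.93 mL/kg/min


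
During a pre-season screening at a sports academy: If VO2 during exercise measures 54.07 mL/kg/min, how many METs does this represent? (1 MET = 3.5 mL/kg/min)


METs = VO2 / 3.5 = 54.07 / 3.5 = 15.45

15.45 METs


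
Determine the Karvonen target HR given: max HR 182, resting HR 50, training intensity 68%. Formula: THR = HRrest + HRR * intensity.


HRR = HRmax - HRrest = 182 - 50 = 132
THR = 50 + 132 * 0.68
= 139.76 bpm

139.76 bpm


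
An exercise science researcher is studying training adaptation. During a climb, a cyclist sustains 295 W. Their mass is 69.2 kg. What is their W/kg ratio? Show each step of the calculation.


Power-to-weight = 295 W / 69.2 kg
= 4.263 W/kg

4.263 W/kg


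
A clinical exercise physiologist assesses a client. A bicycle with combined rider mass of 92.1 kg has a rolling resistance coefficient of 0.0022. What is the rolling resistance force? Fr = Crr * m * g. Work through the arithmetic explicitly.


Fr = 0.0022 * 92.1 * 9.81
= 0.20262 * 9.81
= 1.988 N

1.988 N


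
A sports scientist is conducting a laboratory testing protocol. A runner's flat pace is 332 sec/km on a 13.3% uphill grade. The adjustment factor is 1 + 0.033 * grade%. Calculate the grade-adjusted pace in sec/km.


Factor = 1 + 0.033 * 13.3 = 1.4389
Adjusted pace = 332 * 1.4389
= 477.71 sec/km

477.71 s/km


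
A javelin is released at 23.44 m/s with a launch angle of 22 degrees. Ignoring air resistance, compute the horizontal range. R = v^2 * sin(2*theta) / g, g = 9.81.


Launch speed squared = 549.4336
sin(2 * 22 deg) = 0.694658
Range = 549.4336 * 0.694658 / 9.81
= 38.906 m

38.906 m


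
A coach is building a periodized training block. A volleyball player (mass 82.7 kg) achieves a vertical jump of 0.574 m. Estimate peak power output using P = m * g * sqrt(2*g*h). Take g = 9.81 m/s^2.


2 * g * h = 2 * 9.81 * 0.574 = 11.26188
sqrt(11.26188) = 3.355872 m/s
P = 82.7 * 9.81 * 3.355872 = 2722.58 W

2722.58 W


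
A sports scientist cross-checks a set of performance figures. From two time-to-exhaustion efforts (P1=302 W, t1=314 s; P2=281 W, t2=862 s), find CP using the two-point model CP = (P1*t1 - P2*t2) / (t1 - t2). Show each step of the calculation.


Work in trial 1 = 94828 J
Work in trial 2 = 242222 J
Delta work = -147394 J
Delta time = -548 s
CP = -147394 / -548 = 268.97 W

268.97 W


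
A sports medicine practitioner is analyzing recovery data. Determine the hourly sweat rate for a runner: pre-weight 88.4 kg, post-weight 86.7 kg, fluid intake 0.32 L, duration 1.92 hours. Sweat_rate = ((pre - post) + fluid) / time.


Mass lost = 88.4 - 86.7 = 1.7 kg
Add fluid consumed: 1.7 + 0.32 = 2.02 L total sweat
Sweat rate = 2.02 / 1.92 = 1.052 L/h

1.052 L/h


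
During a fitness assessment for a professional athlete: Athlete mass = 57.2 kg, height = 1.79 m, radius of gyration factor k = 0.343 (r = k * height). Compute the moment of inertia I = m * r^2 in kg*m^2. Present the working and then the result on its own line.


r = k * height = 0.343 * 1.79 = 0.61397 m
r^2 = 0.61397^2 = 0.376959
I = 57.2 * 0.376959 = 21.562 kg*m^2

21.562 kg*m^2


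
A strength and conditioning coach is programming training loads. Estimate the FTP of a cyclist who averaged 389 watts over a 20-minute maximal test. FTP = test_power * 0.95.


FTP = 389 * 0.95 = 369.55 W

369.55 W


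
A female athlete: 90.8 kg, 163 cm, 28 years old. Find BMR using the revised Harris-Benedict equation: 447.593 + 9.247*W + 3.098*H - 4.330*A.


Intercept = 447.593
Weight contribution = 9.247 * 90.8 = 839.6276
Height contribution = 3.098 * 163 = 504.974
Age contribution = 4.33 * 28 = 121.24
BMR = 447.593 + 839.6276 + 504.974 - 121.24
= 1670.95 kcal/day

1670.95 kcal/day


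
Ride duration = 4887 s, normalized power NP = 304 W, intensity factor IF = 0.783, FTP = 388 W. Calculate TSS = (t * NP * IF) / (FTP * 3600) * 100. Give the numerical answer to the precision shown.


Numerator = 4887 * 304 * 0.783 = 1163262.384
Denominator = 388 * 3600 = 1396800
TSS = 1163262.384 / 1396800 * 100
= 83.28

83.28 TSS


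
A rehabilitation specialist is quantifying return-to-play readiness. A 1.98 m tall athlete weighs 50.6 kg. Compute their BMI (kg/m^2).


height^2 = 3.9204 m^2
BMI = 50.6 / 3.9204 = 12.91 kg/m^2

12.91 kg/m^2


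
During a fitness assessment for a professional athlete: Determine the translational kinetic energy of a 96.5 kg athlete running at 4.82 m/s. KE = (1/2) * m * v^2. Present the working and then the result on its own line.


KE = 0.5 * m * v^2
= 0.5 * 96.5 * 4.82^2
= 0.5 * 96.5 * 23.2324
= 1120.96 J

1120.96 J


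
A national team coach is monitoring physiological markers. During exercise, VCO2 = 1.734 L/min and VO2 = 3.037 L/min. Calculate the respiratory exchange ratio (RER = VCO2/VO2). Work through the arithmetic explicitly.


RER = VCO2 / VO2
= 1.734 / 3.037
= 0.571

0.571


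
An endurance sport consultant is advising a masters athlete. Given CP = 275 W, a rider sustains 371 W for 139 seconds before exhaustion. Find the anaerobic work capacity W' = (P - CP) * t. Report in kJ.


Excess power = 371 - 275 = 96 W
Work above CP = 96 * 139 = 13344 J
W' = 13.344 kJ

13.344 kJ


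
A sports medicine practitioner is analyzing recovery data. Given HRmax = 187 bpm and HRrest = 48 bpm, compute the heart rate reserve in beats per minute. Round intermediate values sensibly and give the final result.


Heart rate reserve = maximum HR minus resting HR
HRR = 187 - 48 = 139 bpm

139 bpm


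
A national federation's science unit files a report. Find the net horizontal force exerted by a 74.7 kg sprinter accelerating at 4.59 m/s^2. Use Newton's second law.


Newton's second law: F = m * a
F = 74.7 * 4.59 = 342.87 N

342.87 N


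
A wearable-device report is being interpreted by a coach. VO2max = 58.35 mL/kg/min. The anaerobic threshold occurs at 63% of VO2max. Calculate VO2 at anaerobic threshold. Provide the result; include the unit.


AT fraction = 63 / 100 = 0.63
AT VO2 = 58.35 * 0.63
= 36.76 mL/kg/min

36.76 mL/kg/min


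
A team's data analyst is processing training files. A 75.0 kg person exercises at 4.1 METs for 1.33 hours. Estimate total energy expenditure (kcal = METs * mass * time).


Energy = METs * mass(kg) * time(h)
= 4.1 * 75.0 * 1.33
= 408.98 kcal

408.98 kcal


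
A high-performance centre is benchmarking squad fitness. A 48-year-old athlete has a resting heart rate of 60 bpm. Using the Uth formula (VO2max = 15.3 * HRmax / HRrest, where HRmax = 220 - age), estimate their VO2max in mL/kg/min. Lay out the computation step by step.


HRmax = 220 - 48 = 172 bpm
Ratio = HRmax / HRrest = 172 / 60 = 2.8667
VO2max = 15.3 * 2.8667 = 43.86 mL/kg/min

43.86 mL/kg/min


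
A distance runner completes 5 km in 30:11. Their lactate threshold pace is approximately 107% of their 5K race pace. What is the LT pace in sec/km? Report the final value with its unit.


Convert to seconds: 30 min 11 s = 1811 s
Pace per km = 1811 / 5 = 362.2 s/km
LT pace = 362.2 * 1.07 = 387.55 s/km

387.55 s/km


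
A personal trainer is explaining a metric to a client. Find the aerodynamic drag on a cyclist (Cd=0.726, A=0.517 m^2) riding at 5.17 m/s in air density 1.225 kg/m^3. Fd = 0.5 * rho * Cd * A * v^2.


Fd = 0.5 * 1.225 * 0.726 * 0.517 * 5.17^2
= 0.5 * 1.225 * 0.726 * 0.517 * 26.7289
= 6.145 N

6.145 N


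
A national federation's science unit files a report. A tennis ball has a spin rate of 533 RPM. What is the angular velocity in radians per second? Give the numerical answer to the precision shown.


Convert RPM to rad/s: multiply by 2*pi and divide by 60
omega = 533 * 2 * pi / 60
= 55.816 rad/s

55.816 rad/s


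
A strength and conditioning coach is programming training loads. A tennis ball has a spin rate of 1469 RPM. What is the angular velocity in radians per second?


Convert RPM to rad/s: multiply by 2*pi and divide by 60
omega = 1469 * 2 * pi / 60
= 153.833 rad/s

153.833 rad/s


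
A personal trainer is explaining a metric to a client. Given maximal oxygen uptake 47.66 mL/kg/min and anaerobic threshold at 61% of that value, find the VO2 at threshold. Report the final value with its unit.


Percentage as decimal = 0.61
VO2 at AT = 47.66 * 0.61 = 29.07 mL/kg/min

29.07 mL/kg/min


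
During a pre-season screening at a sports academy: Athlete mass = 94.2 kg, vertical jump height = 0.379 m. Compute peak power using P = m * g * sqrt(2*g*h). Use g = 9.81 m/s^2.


sqrt(2 * 9.81 * 0.379) = sqrt(7.43598) = 2.726899 m/s
P = 94.2 * 9.81 * 2.726899
= 2519.93 W

2519.93 W


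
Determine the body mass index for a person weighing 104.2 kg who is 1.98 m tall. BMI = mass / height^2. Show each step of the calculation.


BMI = mass / height^2
= 104.2 / 1.98^2
= 104.2 / 3.9204
= 26.58 kg/m^2

26.58 kg/m^2


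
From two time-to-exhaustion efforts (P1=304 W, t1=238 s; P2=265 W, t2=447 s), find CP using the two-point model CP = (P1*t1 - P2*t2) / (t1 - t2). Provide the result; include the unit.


Work in trial 1 = 72352 J
Work in trial 2 = 118455 J
Delta work = -46103 J
Delta time = -209 s
CP = -46103 / -209 = 220.59 W

220.59 W


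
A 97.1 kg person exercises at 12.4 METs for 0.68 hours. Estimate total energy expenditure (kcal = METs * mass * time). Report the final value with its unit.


Energy = METs * mass(kg) * time(h)
= 12.4 * 97.1 * 0.68
= 818.75 kcal

818.75 kcal


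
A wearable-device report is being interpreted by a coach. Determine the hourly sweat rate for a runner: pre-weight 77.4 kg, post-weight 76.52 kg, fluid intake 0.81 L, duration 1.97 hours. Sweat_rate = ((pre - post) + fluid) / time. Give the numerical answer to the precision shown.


Mass lost = 77.4 - 76.52 = 0.88 kg
Add fluid consumed: 0.88 + 0.81 = 1.69 L total sweat
Sweat rate = 1.69 / 1.97 = 0.858 L/h

0.858 L/h


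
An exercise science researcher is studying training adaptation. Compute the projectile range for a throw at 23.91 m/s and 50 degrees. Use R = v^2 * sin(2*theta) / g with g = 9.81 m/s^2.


Two times the angle = 100 degrees
sin(100) = 0.984808
R = 571.6881 * 0.984808 / 9.81 = 57.391 m

57.391 m


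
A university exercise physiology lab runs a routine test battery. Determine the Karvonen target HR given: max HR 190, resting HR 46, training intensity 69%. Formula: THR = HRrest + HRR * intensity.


HRR = HRmax - HRrest = 190 - 46 = 144
THR = 46 + 144 * 0.69
= 145.36 bpm

145.36 bpm


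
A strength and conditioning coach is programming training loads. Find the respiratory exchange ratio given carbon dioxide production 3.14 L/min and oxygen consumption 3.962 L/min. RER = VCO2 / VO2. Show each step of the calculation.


VCO2 = 3.14 L/min
VO2 = 3.962 L/min
RER = 3.14 / 3.962 = 0.7925

0.7925


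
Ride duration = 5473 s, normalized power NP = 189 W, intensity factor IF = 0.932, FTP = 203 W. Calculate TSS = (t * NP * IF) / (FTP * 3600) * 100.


Numerator = 5473 * 189 * 0.932 = 964058.004
Denominator = 203 * 3600 = 730800
TSS = 964058.004 / 730800 * 100
= 131.92

131.92 TSS


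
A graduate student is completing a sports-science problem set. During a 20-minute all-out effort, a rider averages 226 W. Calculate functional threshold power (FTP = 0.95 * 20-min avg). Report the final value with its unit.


FTP = 0.95 * 226
= 214.7 W

214.7 W


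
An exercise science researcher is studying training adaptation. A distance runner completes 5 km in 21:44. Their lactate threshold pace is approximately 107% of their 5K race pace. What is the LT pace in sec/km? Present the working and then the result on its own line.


Convert to seconds: 21 min 44 s = 1304 s
Pace per km = 1304 / 5 = 260.8 s/km
LT pace = 260.8 * 1.07 = 279.06 s/km

279.06 s/km


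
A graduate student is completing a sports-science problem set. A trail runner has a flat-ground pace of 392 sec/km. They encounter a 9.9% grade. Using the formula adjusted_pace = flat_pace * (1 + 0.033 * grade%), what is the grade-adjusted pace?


Grade factor = 1 + 0.033 * 9.9 = 1.3267
Adjusted = 392 * 1.3267 = 520.07 sec/km

520.07 s/km


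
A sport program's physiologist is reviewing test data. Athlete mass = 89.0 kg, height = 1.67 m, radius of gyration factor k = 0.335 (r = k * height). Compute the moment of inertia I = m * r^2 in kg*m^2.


r = k * height = 0.335 * 1.67 = 0.55945 m
r^2 = 0.55945^2 = 0.312984
I = 89.0 * 0.312984 = 27.856 kg*m^2

27.856 kg*m^2


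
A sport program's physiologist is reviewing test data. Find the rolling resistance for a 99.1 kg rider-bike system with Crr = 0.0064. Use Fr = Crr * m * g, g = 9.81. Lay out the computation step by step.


m * g = 99.1 * 9.81 = 972.171 N
Fr = 0.0064 * 972.171 = 6.222 N

6.222 N


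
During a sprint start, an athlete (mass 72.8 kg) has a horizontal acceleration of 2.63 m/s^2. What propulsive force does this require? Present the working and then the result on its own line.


Propulsive force = mass * acceleration
= 72.8 kg * 2.63 m/s^2
= 191.46 N

191.46 N


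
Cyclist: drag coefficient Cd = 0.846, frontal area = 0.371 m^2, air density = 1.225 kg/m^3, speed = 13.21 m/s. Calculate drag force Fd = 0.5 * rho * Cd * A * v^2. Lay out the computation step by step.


v^2 = 13.21^2 = 174.5041
Fd = 0.5 * 1.225 * 0.846 * 0.371 * 174.5041
= 33.547 N

33.547 N


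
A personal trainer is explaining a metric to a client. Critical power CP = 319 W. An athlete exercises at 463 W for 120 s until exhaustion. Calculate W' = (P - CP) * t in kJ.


P - CP = 463 - 319 = 144 W
W' = 144 * 120 = 17280 J
= 17280 / 1000 = 17.28 kJ

17.28 kJ


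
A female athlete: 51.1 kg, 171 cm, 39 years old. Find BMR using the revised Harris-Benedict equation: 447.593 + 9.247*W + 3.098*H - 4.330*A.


Intercept = 447.593
Weight contribution = 9.247 * 51.1 = 472.5217
Height contribution = 3.098 * 171 = 529.758
Age contribution = 4.33 * 39 = 168.87
BMR = 447.593 + 472.5217 + 529.758 - 168.87
= 1281.0 kcal/day

1281.0 kcal/day


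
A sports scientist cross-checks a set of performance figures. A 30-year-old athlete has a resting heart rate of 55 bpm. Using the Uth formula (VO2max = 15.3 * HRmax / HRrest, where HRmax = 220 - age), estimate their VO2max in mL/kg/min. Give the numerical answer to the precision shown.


HRmax = 220 - 30 = 190 bpm
Ratio = HRmax / HRrest = 190 / 55 = 3.4545
VO2max = 15.3 * 3.4545 = 52.85 mL/kg/min

52.85 mL/kg/min


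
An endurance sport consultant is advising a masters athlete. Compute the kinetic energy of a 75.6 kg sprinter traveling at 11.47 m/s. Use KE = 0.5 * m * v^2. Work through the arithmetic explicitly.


Velocity squared = 131.5609
KE = 0.5 * 75.6 * 131.5609 = 4973.0 J

4973.0 J


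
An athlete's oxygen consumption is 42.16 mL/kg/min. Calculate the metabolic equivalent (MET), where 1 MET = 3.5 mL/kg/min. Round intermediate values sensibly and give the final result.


MET = VO2 / 3.5
= 42.16 / 3.5
= 12.05 METs

12.05 METs


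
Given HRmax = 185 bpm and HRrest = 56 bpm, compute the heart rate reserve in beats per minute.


Heart rate reserve = maximum HR minus resting HR
HRR = 185 - 56 = 129 bpm

129 bpm


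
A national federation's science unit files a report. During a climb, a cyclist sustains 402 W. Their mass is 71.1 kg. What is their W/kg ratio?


Power-to-weight = 402 W / 71.1 kg
= 5.654 W/kg

5.654 W/kg


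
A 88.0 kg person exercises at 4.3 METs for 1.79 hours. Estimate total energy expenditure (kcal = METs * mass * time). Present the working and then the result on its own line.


Energy = METs * mass(kg) * time(h)
= 4.3 * 88.0 * 1.79
= 677.34 kcal

677.34 kcal
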